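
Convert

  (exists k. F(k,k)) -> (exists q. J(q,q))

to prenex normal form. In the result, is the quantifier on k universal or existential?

Rewrite implications/biconditionals: A → B as ¬A ∨ B.
  ~(exists k. F(k,k)) | (exists q. J(q,q))
Drive negations inward (¬∀x A ≡ ∃x ¬A, ¬∃x A ≡ ∀x ¬A, De Morgan for ∧/∨):
  (forall k. ~F(k,k)) | (exists q. J(q,q))
Pull the quantifiers to the front (each side's bound variable is not free in the other side):
  forall k. exists q. (~F(k,k) | J(q,q))
The quantifier exists k sits under an odd number of negations (counting the antecedent side of each →), so it flips to forall k.

universal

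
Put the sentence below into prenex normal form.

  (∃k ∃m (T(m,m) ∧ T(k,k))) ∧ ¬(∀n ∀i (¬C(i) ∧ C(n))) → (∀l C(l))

Rewrite implications/biconditionals: A → B as ¬A ∨ B.
  ¬((∃k ∃m (T(m,m) ∧ T(k,k))) ∧ ¬(∀n ∀i (¬C(i) ∧ C(n)))) ∨ (∀l C(l))
Drive negations inward (¬∀x A ≡ ∃x ¬A, ¬∃x A ≡ ∀x ¬A, De Morgan for ∧/∨):
  (∀k ∀m (¬T(m,m) ∨ ¬T(k,k))) ∨ (∀n ∀i (¬C(i) ∧ C(n))) ∨ (∀l C(l))
All bound variables are already distinct, so no renaming is needed.
Extract every quantifier outward, since the variables are now distinct and don't occur free across branches:
  ∀k ∀m ∀n ∀i ∀l (¬T(m,m) ∨ ¬T(k,k) ∨ ¬C(i) ∧ C(n) ∨ C(l))

∀k ∀m ∀n ∀i ∀l (¬T(m,m) ∨ ¬T(k,k) ∨ ¬C(i) ∧ C(n) ∨ C(l))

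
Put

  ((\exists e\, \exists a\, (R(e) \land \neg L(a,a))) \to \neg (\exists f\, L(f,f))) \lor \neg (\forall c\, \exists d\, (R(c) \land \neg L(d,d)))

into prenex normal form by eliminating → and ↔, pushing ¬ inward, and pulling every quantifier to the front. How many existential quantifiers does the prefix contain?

First replace A → B with ¬A ∨ B.
  \neg (\exists e\, \exists a\, (R(e) \land \neg L(a,a))) \lor \neg (\exists f\, L(f,f)) \lor \neg (\forall c\, \exists d\, (R(c) \land \neg L(d,d)))
Drive negations inward (¬∀x A ≡ ∃x ¬A, ¬∃x A ≡ ∀x ¬A, De Morgan for ∧/∨):
  (\forall e\, \forall a\, (\neg R(e) \lor L(a,a))) \lor (\forall f\, \neg L(f,f)) \lor (\exists c\, \forall d\, (\neg R(c) \lor L(d,d)))
All bound variables are already distinct, so no renaming is needed.
Finally move all quantifiers to the prefix:
  \forall e\, \forall a\, \forall f\, \exists c\, \forall d\, (\neg R(e) \lor L(a,a) \lor \neg L(f,f) \lor \neg R(c) \lor L(d,d))
The prefix is \forall e \forall a \forall f \exists c \forall d: 4 universal, 1 existential.

1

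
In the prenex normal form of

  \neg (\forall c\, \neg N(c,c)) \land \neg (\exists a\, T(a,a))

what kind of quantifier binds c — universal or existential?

Drive negations inward (¬∀x A ≡ ∃x ¬A, ¬∃x A ≡ ∀x ¬A, De Morgan for ∧/∨):
  (\exists c\, N(c,c)) \land (\forall a\, \neg T(a,a))
All bound variables are already distinct, so no renaming is needed.
Pull the quantifiers to the front (each side's bound variable is not free in the other side):
  \exists c\, \forall a\, (N(c,c) \land \neg T(a,a))
The quantifier \forall c sits under an odd number of negations, so it flips to \exists c.

existential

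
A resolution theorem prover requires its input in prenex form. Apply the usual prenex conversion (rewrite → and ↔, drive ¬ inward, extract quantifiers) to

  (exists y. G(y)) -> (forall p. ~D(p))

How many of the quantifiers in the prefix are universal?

2

First replace A → B with ¬A ∨ B.
  ~(exists y. G(y)) | (forall p. ~D(p))
Move each ¬ inward, flipping quantifiers it crosses:
  (forall y. ~G(y)) | (forall p. ~D(p))
Pull the quantifiers to the front (each side's bound variable is not free in the other side):
  forall y. forall p. (~G(y) | ~D(p))
The prefix is forall y forall p: 2 universal, 0 existential.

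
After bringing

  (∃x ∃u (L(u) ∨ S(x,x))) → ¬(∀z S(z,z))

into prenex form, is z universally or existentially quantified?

Rewrite implications/biconditionals: A → B as ¬A ∨ B.
  ¬(∃x ∃u (L(u) ∨ S(x,x))) ∨ ¬(∀z S(z,z))
Drive negations inward (¬∀x A ≡ ∃x ¬A, ¬∃x A ≡ ∀x ¬A, De Morgan for ∧/∨):
  (∀x ∀u (¬L(u) ∧ ¬S(x,x))) ∨ (∃z ¬S(z,z))
Pull the quantifiers to the front (each side's bound variable is not free in the other side):
  ∀x ∀u ∃z (¬L(u) ∧ ¬S(x,x) ∨ ¬S(z,z))
The quantifier ∀z sits under an odd number of negations (counting the antecedent side of each →), so it flips to ∃z.

existential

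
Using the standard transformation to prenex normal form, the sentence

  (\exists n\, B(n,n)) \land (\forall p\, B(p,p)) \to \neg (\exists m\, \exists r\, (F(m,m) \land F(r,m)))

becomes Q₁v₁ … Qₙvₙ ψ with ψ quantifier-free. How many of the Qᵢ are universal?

Eliminate → and ↔ using ¬ and ∨.
  \neg ((\exists n\, B(n,n)) \land (\forall p\, B(p,p))) \lor \neg (\exists m\, \exists r\, (F(m,m) \land F(r,m)))
Drive negations inward (¬∀x A ≡ ∃x ¬A, ¬∃x A ≡ ∀x ¬A, De Morgan for ∧/∨):
  (\forall n\, \neg B(n,n)) \lor (\exists p\, \neg B(p,p)) \lor (\forall m\, \forall r\, (\neg F(m,m) \lor \neg F(r,m)))
Finally move all quantifiers to the prefix:
  \forall n\, \exists p\, \forall m\, \forall r\, (\neg B(n,n) \lor \neg B(p,p) \lor \neg F(m,m) \lor \neg F(r,m))
The prefix is \forall n \exists p \forall m \forall r: 3 universal, 1 existential.

3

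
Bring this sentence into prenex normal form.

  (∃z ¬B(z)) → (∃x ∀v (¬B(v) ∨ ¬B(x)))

Rewrite implications/biconditionals: A → B as ¬A ∨ B.
  ¬(∃z ¬B(z)) ∨ (∃x ∀v (¬B(v) ∨ ¬B(x)))
Drive negations inward (¬∀x A ≡ ∃x ¬A, ¬∃x A ≡ ∀x ¬A, De Morgan for ∧/∨):
  (∀z B(z)) ∨ (∃x ∀v (¬B(v) ∨ ¬B(x)))
Finally move all quantifiers to the prefix:
  ∀z ∃x ∀v (B(z) ∨ ¬B(v) ∨ ¬B(x))

∀z ∃x ∀v (B(z) ∨ ¬B(v) ∨ ¬B(x))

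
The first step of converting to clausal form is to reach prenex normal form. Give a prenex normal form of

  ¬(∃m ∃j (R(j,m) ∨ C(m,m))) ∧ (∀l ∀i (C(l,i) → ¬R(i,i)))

∀m ∀j ∀l ∀i (¬R(j,m) ∧ ¬C(m,m) ∧ (¬C(l,i) ∨ ¬R(i,i)))

Rewrite implications/biconditionals: A → B as ¬A ∨ B.
  ¬(∃m ∃j (R(j,m) ∨ C(m,m))) ∧ (∀l ∀i (¬C(l,i) ∨ ¬R(i,i)))
Move each ¬ inward, flipping quantifiers it crosses:
  (∀m ∀j (¬R(j,m) ∧ ¬C(m,m))) ∧ (∀l ∀i (¬C(l,i) ∨ ¬R(i,i)))
All bound variables are already distinct, so no renaming is needed.
Finally move all quantifiers to the prefix:
  ∀m ∀j ∀l ∀i (¬R(j,m) ∧ ¬C(m,m) ∧ (¬C(l,i) ∨ ¬R(i,i)))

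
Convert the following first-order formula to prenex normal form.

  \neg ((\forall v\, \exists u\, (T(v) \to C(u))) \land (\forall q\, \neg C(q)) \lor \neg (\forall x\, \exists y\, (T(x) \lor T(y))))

\exists v\, \forall u\, \exists q\, \forall x\, \exists y\, ((T(v) \land \neg C(u) \lor C(q)) \land (T(x) \lor T(y)))

First replace A → B with ¬A ∨ B.
  \neg ((\forall v\, \exists u\, (\neg T(v) \lor C(u))) \land (\forall q\, \neg C(q)) \lor \neg (\forall x\, \exists y\, (T(x) \lor T(y))))
Drive negations inward (¬∀x A ≡ ∃x ¬A, ¬∃x A ≡ ∀x ¬A, De Morgan for ∧/∨):
  ((\exists v\, \forall u\, (T(v) \land \neg C(u))) \lor (\exists q\, C(q))) \land (\forall x\, \exists y\, (T(x) \lor T(y)))
All bound variables are already distinct, so no renaming is needed.
Extract every quantifier outward, since the variables are now distinct and don't occur free across branches:
  \exists v\, \forall u\, \exists q\, \forall x\, \exists y\, ((T(v) \land \neg C(u) \lor C(q)) \land (T(x) \lor T(y)))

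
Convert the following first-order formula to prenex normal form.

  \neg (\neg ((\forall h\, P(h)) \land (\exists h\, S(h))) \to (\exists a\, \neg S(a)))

First replace A → B with ¬A ∨ B.
  \neg (\neg \neg ((\forall h\, P(h)) \land (\exists h\, S(h))) \lor (\exists a\, \neg S(a)))
Push ¬ through the quantifiers and connectives to reach negation normal form:
  ((\exists h\, \neg P(h)) \lor (\forall h\, \neg S(h))) \land (\forall a\, S(a))
Standardize variables apart so no two quantifiers bind the same name: h↦c.
  ((\exists h\, \neg P(h)) \lor (\forall c\, \neg S(c))) \land (\forall a\, S(a))
Finally move all quantifiers to the prefix:
  \exists h\, \forall c\, \forall a\, ((\neg P(h) \lor \neg S(c)) \land S(a))

\exists h\, \forall c\, \forall a\, ((\neg P(h) \lor \neg S(c)) \land S(a))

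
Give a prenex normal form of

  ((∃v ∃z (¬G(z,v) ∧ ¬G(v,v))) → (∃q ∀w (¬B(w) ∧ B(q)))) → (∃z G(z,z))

∃v ∃z ∀q ∃w ∃r (¬G(z,v) ∧ ¬G(v,v) ∧ (B(w) ∨ ¬B(q)) ∨ G(r,r))

Rewrite implications/biconditionals: A → B as ¬A ∨ B.
  ¬(¬(∃v ∃z (¬G(z,v) ∧ ¬G(v,v))) ∨ (∃q ∀w (¬B(w) ∧ B(q)))) ∨ (∃z G(z,z))
Push ¬ through the quantifiers and connectives to reach negation normal form:
  (∃v ∃z (¬G(z,v) ∧ ¬G(v,v))) ∧ (∀q ∃w (B(w) ∨ ¬B(q))) ∨ (∃z G(z,z))
Standardize variables apart so no two quantifiers bind the same name: z↦r.
  (∃v ∃z (¬G(z,v) ∧ ¬G(v,v))) ∧ (∀q ∃w (B(w) ∨ ¬B(q))) ∨ (∃r G(r,r))
Pull the quantifiers to the front (each side's bound variable is not free in the other side):
  ∃v ∃z ∀q ∃w ∃r (¬G(z,v) ∧ ¬G(v,v) ∧ (B(w) ∨ ¬B(q)) ∨ G(r,r))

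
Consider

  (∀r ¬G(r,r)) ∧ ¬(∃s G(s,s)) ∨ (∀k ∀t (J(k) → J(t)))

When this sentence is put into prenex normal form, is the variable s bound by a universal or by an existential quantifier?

Eliminate → and ↔ using ¬ and ∨.
  (∀r ¬G(r,r)) ∧ ¬(∃s G(s,s)) ∨ (∀k ∀t (¬J(k) ∨ J(t)))
Push ¬ through the quantifiers and connectives to reach negation normal form:
  (∀r ¬G(r,r)) ∧ (∀s ¬G(s,s)) ∨ (∀k ∀t (¬J(k) ∨ J(t)))
All bound variables are already distinct, so no renaming is needed.
Finally move all quantifiers to the prefix:
  ∀r ∀s ∀k ∀t (¬G(r,r) ∧ ¬G(s,s) ∨ ¬J(k) ∨ J(t))
The quantifier ∃s sits under an odd number of negations (counting the antecedent side of each →), so it flips to ∀s.

universal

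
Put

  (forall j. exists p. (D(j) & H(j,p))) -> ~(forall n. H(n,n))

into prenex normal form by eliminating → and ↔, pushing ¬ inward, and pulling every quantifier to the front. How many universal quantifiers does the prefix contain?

First replace A → B with ¬A ∨ B.
  ~(forall j. exists p. (D(j) & H(j,p))) | ~(forall n. H(n,n))
Push ¬ through the quantifiers and connectives to reach negation normal form:
  (exists j. forall p. (~D(j) | ~H(j,p))) | (exists n. ~H(n,n))
Finally move all quantifiers to the prefix:
  exists j. forall p. exists n. (~D(j) | ~H(j,p) | ~H(n,n))
The prefix is exists j forall p exists n: 1 universal, 2 existential.

1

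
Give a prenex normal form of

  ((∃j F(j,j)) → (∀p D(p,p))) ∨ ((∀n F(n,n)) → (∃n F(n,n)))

First replace A → B with ¬A ∨ B.
  ¬(∃j F(j,j)) ∨ (∀p D(p,p)) ∨ ¬(∀n F(n,n)) ∨ (∃n F(n,n))
Push ¬ through the quantifiers and connectives to reach negation normal form:
  (∀j ¬F(j,j)) ∨ (∀p D(p,p)) ∨ (∃n ¬F(n,n)) ∨ (∃n F(n,n))
Rename bound variables to avoid capture: n↦z.
  (∀j ¬F(j,j)) ∨ (∀p D(p,p)) ∨ (∃n ¬F(n,n)) ∨ (∃z F(z,z))
Finally move all quantifiers to the prefix:
  ∀j ∀p ∃n ∃z (¬F(j,j) ∨ D(p,p) ∨ ¬F(n,n) ∨ F(z,z))

∀j ∀p ∃n ∃z (¬F(j,j) ∨ D(p,p) ∨ ¬F(n,n) ∨ F(z,z))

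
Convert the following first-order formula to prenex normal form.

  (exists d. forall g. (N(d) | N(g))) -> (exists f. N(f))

forall d. exists g. exists f. (~N(d) & ~N(g) | N(f))

Rewrite implications/biconditionals: A → B as ¬A ∨ B.
  ~(exists d. forall g. (N(d) | N(g))) | (exists f. N(f))
Move each ¬ inward, flipping quantifiers it crosses:
  (forall d. exists g. (~N(d) & ~N(g))) | (exists f. N(f))
Extract every quantifier outward, since the variables are now distinct and don't occur free across branches:
  forall d. exists g. exists f. (~N(d) & ~N(g) | N(f))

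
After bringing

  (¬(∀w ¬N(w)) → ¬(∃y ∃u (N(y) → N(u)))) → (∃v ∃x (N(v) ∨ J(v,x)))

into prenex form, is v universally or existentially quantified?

Eliminate → and ↔ using ¬ and ∨.
  ¬(¬¬(∀w ¬N(w)) ∨ ¬(∃y ∃u (¬N(y) ∨ N(u)))) ∨ (∃v ∃x (N(v) ∨ J(v,x)))
Drive negations inward (¬∀x A ≡ ∃x ¬A, ¬∃x A ≡ ∀x ¬A, De Morgan for ∧/∨):
  (∃w N(w)) ∧ (∃y ∃u (¬N(y) ∨ N(u))) ∨ (∃v ∃x (N(v) ∨ J(v,x)))
All bound variables are already distinct, so no renaming is needed.
Pull the quantifiers to the front (each side's bound variable is not free in the other side):
  ∃w ∃y ∃u ∃v ∃x (N(w) ∧ (¬N(y) ∨ N(u)) ∨ N(v) ∨ J(v,x))
The quantifier ∃v sits under an even number of negations (counting the antecedent side of each →), so it remains existential.

existential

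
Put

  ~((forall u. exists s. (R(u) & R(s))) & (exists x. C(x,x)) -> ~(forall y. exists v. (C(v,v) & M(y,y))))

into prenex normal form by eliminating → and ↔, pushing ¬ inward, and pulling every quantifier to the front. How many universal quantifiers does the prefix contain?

Rewrite implications/biconditionals: A → B as ¬A ∨ B.
  ~(~((forall u. exists s. (R(u) & R(s))) & (exists x. C(x,x))) | ~(forall y. exists v. (C(v,v) & M(y,y))))
Move each ¬ inward, flipping quantifiers it crosses:
  (forall u. exists s. (R(u) & R(s))) & (exists x. C(x,x)) & (forall y. exists v. (C(v,v) & M(y,y)))
Extract every quantifier outward, since the variables are now distinct and don't occur free across branches:
  forall u. exists s. exists x. forall y. exists v. (R(u) & R(s) & C(x,x) & C(v,v) & M(y,y))
The prefix is forall u exists s exists x forall y exists v: 2 universal, 3 existential.

2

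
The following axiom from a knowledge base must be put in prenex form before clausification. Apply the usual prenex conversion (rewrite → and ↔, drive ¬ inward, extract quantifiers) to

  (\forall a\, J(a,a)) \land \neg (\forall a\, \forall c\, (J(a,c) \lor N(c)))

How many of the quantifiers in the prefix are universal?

Push ¬ through the quantifiers and connectives to reach negation normal form:
  (\forall a\, J(a,a)) \land (\exists a\, \exists c\, (\neg J(a,c) \land \neg N(c)))
Give each quantifier a distinct variable: a↦u1.
  (\forall a\, J(a,a)) \land (\exists u1\, \exists c\, (\neg J(u1,c) \land \neg N(c)))
Pull the quantifiers to the front (each side's bound variable is not free in the other side):
  \forall a\, \exists u1\, \exists c\, (J(a,a) \land \neg J(u1,c) \land \neg N(c))
The prefix is \forall a \exists u1 \exists c: 1 universal, 2 existential.

1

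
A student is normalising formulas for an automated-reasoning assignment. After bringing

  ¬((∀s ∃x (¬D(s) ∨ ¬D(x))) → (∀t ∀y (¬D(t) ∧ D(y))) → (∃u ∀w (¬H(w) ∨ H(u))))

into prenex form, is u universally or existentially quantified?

First replace A → B with ¬A ∨ B.
  ¬(¬(∀s ∃x (¬D(s) ∨ ¬D(x))) ∨ ¬(∀t ∀y (¬D(t) ∧ D(y))) ∨ (∃u ∀w (¬H(w) ∨ H(u))))
Push ¬ through the quantifiers and connectives to reach negation normal form:
  (∀s ∃x (¬D(s) ∨ ¬D(x))) ∧ (∀t ∀y (¬D(t) ∧ D(y))) ∧ (∀u ∃w (H(w) ∧ ¬H(u)))
Extract every quantifier outward, since the variables are now distinct and don't occur free across branches:
  ∀s ∃x ∀t ∀y ∀u ∃w ((¬D(s) ∨ ¬D(x)) ∧ ¬D(t) ∧ D(y) ∧ H(w) ∧ ¬H(u))
The quantifier ∃u sits under an odd number of negations (counting the antecedent side of each →), so it flips to ∀u.

universal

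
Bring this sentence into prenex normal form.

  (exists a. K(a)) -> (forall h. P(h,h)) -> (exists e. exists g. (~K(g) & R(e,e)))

forall a. exists h. exists e. exists g. (~K(a) | ~P(h,h) | ~K(g) & R(e,e))

First replace A → B with ¬A ∨ B.
  ~(exists a. K(a)) | ~(forall h. P(h,h)) | (exists e. exists g. (~K(g) & R(e,e)))
Push ¬ through the quantifiers and connectives to reach negation normal form:
  (forall a. ~K(a)) | (exists h. ~P(h,h)) | (exists e. exists g. (~K(g) & R(e,e)))
Extract every quantifier outward, since the variables are now distinct and don't occur free across branches:
  forall a. exists h. exists e. exists g. (~K(a) | ~P(h,h) | ~K(g) & R(e,e))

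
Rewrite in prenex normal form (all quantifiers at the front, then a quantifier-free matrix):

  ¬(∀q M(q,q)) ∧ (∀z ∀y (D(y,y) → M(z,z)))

∃q ∀z ∀y (¬M(q,q) ∧ (¬D(y,y) ∨ M(z,z)))

First replace A → B with ¬A ∨ B.
  ¬(∀q M(q,q)) ∧ (∀z ∀y (¬D(y,y) ∨ M(z,z)))
Move each ¬ inward, flipping quantifiers it crosses:
  (∃q ¬M(q,q)) ∧ (∀z ∀y (¬D(y,y) ∨ M(z,z)))
All bound variables are already distinct, so no renaming is needed.
Pull the quantifiers to the front (each side's bound variable is not free in the other side):
  ∃q ∀z ∀y (¬M(q,q) ∧ (¬D(y,y) ∨ M(z,z)))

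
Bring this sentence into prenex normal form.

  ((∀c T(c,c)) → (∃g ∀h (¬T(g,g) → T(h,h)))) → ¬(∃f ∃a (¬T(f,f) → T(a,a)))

Eliminate → and ↔ using ¬ and ∨.
  ¬(¬(∀c T(c,c)) ∨ (∃g ∀h (¬¬T(g,g) ∨ T(h,h)))) ∨ ¬(∃f ∃a (¬¬T(f,f) ∨ T(a,a)))
Drive negations inward (¬∀x A ≡ ∃x ¬A, ¬∃x A ≡ ∀x ¬A, De Morgan for ∧/∨):
  (∀c T(c,c)) ∧ (∀g ∃h (¬T(g,g) ∧ ¬T(h,h))) ∨ (∀f ∀a (¬T(f,f) ∧ ¬T(a,a)))
All bound variables are already distinct, so no renaming is needed.
Finally move all quantifiers to the prefix:
  ∀c ∀g ∃h ∀f ∀a (T(c,c) ∧ ¬T(g,g) ∧ ¬T(h,h) ∨ ¬T(f,f) ∧ ¬T(a,a))

∀c ∀g ∃h ∀f ∀a (T(c,c) ∧ ¬T(g,g) ∧ ¬T(h,h) ∨ ¬T(f,f) ∧ ¬T(a,a))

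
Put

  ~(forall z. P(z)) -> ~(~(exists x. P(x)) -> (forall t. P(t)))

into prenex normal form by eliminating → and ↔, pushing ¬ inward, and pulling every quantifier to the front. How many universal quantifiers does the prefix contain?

2

First replace A → B with ¬A ∨ B.
  ~~(forall z. P(z)) | ~(~~(exists x. P(x)) | (forall t. P(t)))
Push ¬ through the quantifiers and connectives to reach negation normal form:
  (forall z. P(z)) | (forall x. ~P(x)) & (exists t. ~P(t))
All bound variables are already distinct, so no renaming is needed.
Extract every quantifier outward, since the variables are now distinct and don't occur free across branches:
  forall z. forall x. exists t. (P(z) | ~P(x) & ~P(t))
The prefix is forall z forall x exists t: 2 universal, 1 existential.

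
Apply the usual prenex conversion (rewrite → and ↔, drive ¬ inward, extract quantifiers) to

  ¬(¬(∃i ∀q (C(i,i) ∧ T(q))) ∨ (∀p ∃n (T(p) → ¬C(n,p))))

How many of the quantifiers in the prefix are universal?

2

Rewrite implications/biconditionals: A → B as ¬A ∨ B.
  ¬(¬(∃i ∀q (C(i,i) ∧ T(q))) ∨ (∀p ∃n (¬T(p) ∨ ¬C(n,p))))
Move each ¬ inward, flipping quantifiers it crosses:
  (∃i ∀q (C(i,i) ∧ T(q))) ∧ (∃p ∀n (T(p) ∧ C(n,p)))
All bound variables are already distinct, so no renaming is needed.
Extract every quantifier outward, since the variables are now distinct and don't occur free across branches:
  ∃i ∀q ∃p ∀n (C(i,i) ∧ T(q) ∧ T(p) ∧ C(n,p))
The prefix is ∃i ∀q ∃p ∀n: 2 universal, 2 existential.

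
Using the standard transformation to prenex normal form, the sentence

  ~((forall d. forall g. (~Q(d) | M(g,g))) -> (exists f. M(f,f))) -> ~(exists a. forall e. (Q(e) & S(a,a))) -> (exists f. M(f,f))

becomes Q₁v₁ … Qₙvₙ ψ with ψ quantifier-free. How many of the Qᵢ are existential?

First replace A → B with ¬A ∨ B.
  ~~(~(forall d. forall g. (~Q(d) | M(g,g))) | (exists f. M(f,f))) | ~~(exists a. forall e. (Q(e) & S(a,a))) | (exists f. M(f,f))
Push ¬ through the quantifiers and connectives to reach negation normal form:
  (exists d. exists g. (Q(d) & ~M(g,g))) | (exists f. M(f,f)) | (exists a. forall e. (Q(e) & S(a,a))) | (exists f. M(f,f))
Rename bound variables to avoid capture: f↦x.
  (exists d. exists g. (Q(d) & ~M(g,g))) | (exists f. M(f,f)) | (exists a. forall e. (Q(e) & S(a,a))) | (exists x. M(x,x))
Pull the quantifiers to the front (each side's bound variable is not free in the other side):
  exists d. exists g. exists f. exists a. forall e. exists x. (Q(d) & ~M(g,g) | M(f,f) | Q(e) & S(a,a) | M(x,x))
The prefix is exists d exists g exists f exists a forall e exists x: 1 universal, 5 existential.

5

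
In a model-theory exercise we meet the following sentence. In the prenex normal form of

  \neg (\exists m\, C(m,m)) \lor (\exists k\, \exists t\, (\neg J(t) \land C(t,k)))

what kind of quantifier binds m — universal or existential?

Push ¬ through the quantifiers and connectives to reach negation normal form:
  (\forall m\, \neg C(m,m)) \lor (\exists k\, \exists t\, (\neg J(t) \land C(t,k)))
All bound variables are already distinct, so no renaming is needed.
Pull the quantifiers to the front (each side's bound variable is not free in the other side):
  \forall m\, \exists k\, \exists t\, (\neg C(m,m) \lor \neg J(t) \land C(t,k))
The quantifier \exists m sits under an odd number of negations, so it flips to \forall m.

universal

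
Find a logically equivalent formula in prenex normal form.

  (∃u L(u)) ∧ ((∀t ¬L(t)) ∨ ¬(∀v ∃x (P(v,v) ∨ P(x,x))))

Move each ¬ inward, flipping quantifiers it crosses:
  (∃u L(u)) ∧ ((∀t ¬L(t)) ∨ (∃v ∀x (¬P(v,v) ∧ ¬P(x,x))))
All bound variables are already distinct, so no renaming is needed.
Pull the quantifiers to the front (each side's bound variable is not free in the other side):
  ∃u ∀t ∃v ∀x (L(u) ∧ (¬L(t) ∨ ¬P(v,v) ∧ ¬P(x,x)))

∃u ∀t ∃v ∀x (L(u) ∧ (¬L(t) ∨ ¬P(v,v) ∧ ¬P(x,x)))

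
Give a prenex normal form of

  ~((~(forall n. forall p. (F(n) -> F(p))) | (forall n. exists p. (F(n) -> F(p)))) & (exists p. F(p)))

forall n. forall p. exists c. forall x1. forall u1. ((~F(n) | F(p)) & F(c) & ~F(x1) | ~F(u1))

Eliminate → and ↔ using ¬ and ∨.
  ~((~(forall n. forall p. (~F(n) | F(p))) | (forall n. exists p. (~F(n) | F(p)))) & (exists p. F(p)))
Push ¬ through the quantifiers and connectives to reach negation normal form:
  (forall n. forall p. (~F(n) | F(p))) & (exists n. forall p. (F(n) & ~F(p))) | (forall p. ~F(p))
Rename bound variables to avoid capture: n↦c, p↦x1, p↦u1.
  (forall n. forall p. (~F(n) | F(p))) & (exists c. forall x1. (F(c) & ~F(x1))) | (forall u1. ~F(u1))
Pull the quantifiers to the front (each side's bound variable is not free in the other side):
  forall n. forall p. exists c. forall x1. forall u1. ((~F(n) | F(p)) & F(c) & ~F(x1) | ~F(u1))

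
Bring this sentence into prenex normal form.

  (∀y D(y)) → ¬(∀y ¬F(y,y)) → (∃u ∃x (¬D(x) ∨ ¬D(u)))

Rewrite implications/biconditionals: A → B as ¬A ∨ B.
  ¬(∀y D(y)) ∨ ¬¬(∀y ¬F(y,y)) ∨ (∃u ∃x (¬D(x) ∨ ¬D(u)))
Drive negations inward (¬∀x A ≡ ∃x ¬A, ¬∃x A ≡ ∀x ¬A, De Morgan for ∧/∨):
  (∃y ¬D(y)) ∨ (∀y ¬F(y,y)) ∨ (∃u ∃x (¬D(x) ∨ ¬D(u)))
Give each quantifier a distinct variable: y↦c.
  (∃y ¬D(y)) ∨ (∀c ¬F(c,c)) ∨ (∃u ∃x (¬D(x) ∨ ¬D(u)))
Pull the quantifiers to the front (each side's bound variable is not free in the other side):
  ∃y ∀c ∃u ∃x (¬D(y) ∨ ¬F(c,c) ∨ ¬D(x) ∨ ¬D(u))

∃y ∀c ∃u ∃x (¬D(y) ∨ ¬F(c,c) ∨ ¬D(x) ∨ ¬D(u))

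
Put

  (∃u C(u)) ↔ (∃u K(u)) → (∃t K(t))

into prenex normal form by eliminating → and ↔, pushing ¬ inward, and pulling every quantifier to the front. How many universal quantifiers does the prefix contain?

3

First replace A → B with ¬A ∨ B; A ↔ B as (¬A ∨ B) ∧ (¬B ∨ A).
  (¬(∃u C(u)) ∨ ¬(∃u K(u)) ∨ (∃t K(t))) ∧ (¬(¬(∃u K(u)) ∨ (∃t K(t))) ∨ (∃u C(u)))
Push ¬ through the quantifiers and connectives to reach negation normal form:
  ((∀u ¬C(u)) ∨ (∀u ¬K(u)) ∨ (∃t K(t))) ∧ ((∃u K(u)) ∧ (∀t ¬K(t)) ∨ (∃u C(u)))
Give each quantifier a distinct variable: u↦u1, u↦v, t↦z, u↦q.
  ((∀u ¬C(u)) ∨ (∀u1 ¬K(u1)) ∨ (∃t K(t))) ∧ ((∃v K(v)) ∧ (∀z ¬K(z)) ∨ (∃q C(q)))
Extract every quantifier outward, since the variables are now distinct and don't occur free across branches:
  ∀u ∀u1 ∃t ∃v ∀z ∃q ((¬C(u) ∨ ¬K(u1) ∨ K(t)) ∧ (K(v) ∧ ¬K(z) ∨ C(q)))
The prefix is ∀u ∀u1 ∃t ∃v ∀z ∃q: 3 universal, 3 existential.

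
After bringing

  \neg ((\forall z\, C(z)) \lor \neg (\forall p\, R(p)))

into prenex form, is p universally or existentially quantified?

universal

Move each ¬ inward, flipping quantifiers it crosses:
  (\exists z\, \neg C(z)) \land (\forall p\, R(p))
All bound variables are already distinct, so no renaming is needed.
Extract every quantifier outward, since the variables are now distinct and don't occur free across branches:
  \exists z\, \forall p\, (\neg C(z) \land R(p))
The quantifier \forall p sits under an even number of negations, so it remains universal.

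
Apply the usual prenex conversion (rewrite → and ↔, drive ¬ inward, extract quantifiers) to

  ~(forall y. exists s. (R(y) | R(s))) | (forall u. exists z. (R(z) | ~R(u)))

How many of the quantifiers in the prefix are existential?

2

Push ¬ through the quantifiers and connectives to reach negation normal form:
  (exists y. forall s. (~R(y) & ~R(s))) | (forall u. exists z. (R(z) | ~R(u)))
Finally move all quantifiers to the prefix:
  exists y. forall s. forall u. exists z. (~R(y) & ~R(s) | R(z) | ~R(u))
The prefix is exists y forall s forall u exists z: 2 universal, 2 existential.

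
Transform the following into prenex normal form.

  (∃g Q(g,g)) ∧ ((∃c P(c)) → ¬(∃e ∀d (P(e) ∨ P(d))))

∃g ∀c ∀e ∃d (Q(g,g) ∧ (¬P(c) ∨ ¬P(e) ∧ ¬P(d)))

Eliminate → and ↔ using ¬ and ∨.
  (∃g Q(g,g)) ∧ (¬(∃c P(c)) ∨ ¬(∃e ∀d (P(e) ∨ P(d))))
Push ¬ through the quantifiers and connectives to reach negation normal form:
  (∃g Q(g,g)) ∧ ((∀c ¬P(c)) ∨ (∀e ∃d (¬P(e) ∧ ¬P(d))))
Pull the quantifiers to the front (each side's bound variable is not free in the other side):
  ∃g ∀c ∀e ∃d (Q(g,g) ∧ (¬P(c) ∨ ¬P(e) ∧ ¬P(d)))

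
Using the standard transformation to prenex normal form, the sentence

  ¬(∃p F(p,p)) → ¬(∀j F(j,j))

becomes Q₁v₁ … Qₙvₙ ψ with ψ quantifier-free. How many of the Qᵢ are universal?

Rewrite implications/biconditionals: A → B as ¬A ∨ B.
  ¬¬(∃p F(p,p)) ∨ ¬(∀j F(j,j))
Move each ¬ inward, flipping quantifiers it crosses:
  (∃p F(p,p)) ∨ (∃j ¬F(j,j))
All bound variables are already distinct, so no renaming is needed.
Pull the quantifiers to the front (each side's bound variable is not free in the other side):
  ∃p ∃j (F(p,p) ∨ ¬F(j,j))
The prefix is ∃p ∃j: 0 universal, 2 existential.

0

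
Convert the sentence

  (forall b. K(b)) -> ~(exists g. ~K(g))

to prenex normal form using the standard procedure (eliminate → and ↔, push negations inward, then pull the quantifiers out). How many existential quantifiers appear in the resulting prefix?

1

Rewrite implications/biconditionals: A → B as ¬A ∨ B.
  ~(forall b. K(b)) | ~(exists g. ~K(g))
Drive negations inward (¬∀x A ≡ ∃x ¬A, ¬∃x A ≡ ∀x ¬A, De Morgan for ∧/∨):
  (exists b. ~K(b)) | (forall g. K(g))
All bound variables are already distinct, so no renaming is needed.
Pull the quantifiers to the front (each side's bound variable is not free in the other side):
  exists b. forall g. (~K(b) | K(g))
The prefix is exists b forall g: 1 universal, 1 existential.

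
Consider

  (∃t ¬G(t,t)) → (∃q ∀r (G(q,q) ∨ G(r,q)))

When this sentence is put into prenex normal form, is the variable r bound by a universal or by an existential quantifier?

universal

First replace A → B with ¬A ∨ B.
  ¬(∃t ¬G(t,t)) ∨ (∃q ∀r (G(q,q) ∨ G(r,q)))
Push ¬ through the quantifiers and connectives to reach negation normal form:
  (∀t G(t,t)) ∨ (∃q ∀r (G(q,q) ∨ G(r,q)))
All bound variables are already distinct, so no renaming is needed.
Pull the quantifiers to the front (each side's bound variable is not free in the other side):
  ∀t ∃q ∀r (G(t,t) ∨ G(q,q) ∨ G(r,q))
The quantifier ∀r sits under an even number of negations (counting the antecedent side of each →), so it remains universal.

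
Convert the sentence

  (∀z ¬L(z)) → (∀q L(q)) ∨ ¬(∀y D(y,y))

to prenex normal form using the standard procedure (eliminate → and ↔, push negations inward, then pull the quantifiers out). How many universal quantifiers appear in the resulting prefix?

Rewrite implications/biconditionals: A → B as ¬A ∨ B.
  ¬(∀z ¬L(z)) ∨ (∀q L(q)) ∨ ¬(∀y D(y,y))
Push ¬ through the quantifiers and connectives to reach negation normal form:
  (∃z L(z)) ∨ (∀q L(q)) ∨ (∃y ¬D(y,y))
All bound variables are already distinct, so no renaming is needed.
Pull the quantifiers to the front (each side's bound variable is not free in the other side):
  ∃z ∀q ∃y (L(z) ∨ L(q) ∨ ¬D(y,y))
The prefix is ∃z ∀q ∃y: 1 universal, 2 existential.

1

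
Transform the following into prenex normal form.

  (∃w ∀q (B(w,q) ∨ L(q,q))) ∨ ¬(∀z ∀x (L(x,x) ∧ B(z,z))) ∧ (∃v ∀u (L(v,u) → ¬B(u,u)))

First replace A → B with ¬A ∨ B.
  (∃w ∀q (B(w,q) ∨ L(q,q))) ∨ ¬(∀z ∀x (L(x,x) ∧ B(z,z))) ∧ (∃v ∀u (¬L(v,u) ∨ ¬B(u,u)))
Move each ¬ inward, flipping quantifiers it crosses:
  (∃w ∀q (B(w,q) ∨ L(q,q))) ∨ (∃z ∃x (¬L(x,x) ∨ ¬B(z,z))) ∧ (∃v ∀u (¬L(v,u) ∨ ¬B(u,u)))
All bound variables are already distinct, so no renaming is needed.
Pull the quantifiers to the front (each side's bound variable is not free in the other side):
  ∃w ∀q ∃z ∃x ∃v ∀u (B(w,q) ∨ L(q,q) ∨ (¬L(x,x) ∨ ¬B(z,z)) ∧ (¬L(v,u) ∨ ¬B(u,u)))

∃w ∀q ∃z ∃x ∃v ∀u (B(w,q) ∨ L(q,q) ∨ (¬L(x,x) ∨ ¬B(z,z)) ∧ (¬L(v,u) ∨ ¬B(u,u)))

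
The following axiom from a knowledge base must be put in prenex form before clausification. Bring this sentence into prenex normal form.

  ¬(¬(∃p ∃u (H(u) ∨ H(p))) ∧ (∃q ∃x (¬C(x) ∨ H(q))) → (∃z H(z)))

Rewrite implications/biconditionals: A → B as ¬A ∨ B.
  ¬(¬(¬(∃p ∃u (H(u) ∨ H(p))) ∧ (∃q ∃x (¬C(x) ∨ H(q)))) ∨ (∃z H(z)))
Push ¬ through the quantifiers and connectives to reach negation normal form:
  (∀p ∀u (¬H(u) ∧ ¬H(p))) ∧ (∃q ∃x (¬C(x) ∨ H(q))) ∧ (∀z ¬H(z))
All bound variables are already distinct, so no renaming is needed.
Pull the quantifiers to the front (each side's bound variable is not free in the other side):
  ∀p ∀u ∃q ∃x ∀z (¬H(u) ∧ ¬H(p) ∧ (¬C(x) ∨ H(q)) ∧ ¬H(z))

∀p ∀u ∃q ∃x ∀z (¬H(u) ∧ ¬H(p) ∧ (¬C(x) ∨ H(q)) ∧ ¬H(z))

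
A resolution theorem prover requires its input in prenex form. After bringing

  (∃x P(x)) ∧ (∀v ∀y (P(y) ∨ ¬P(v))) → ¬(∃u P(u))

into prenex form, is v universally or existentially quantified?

Rewrite implications/biconditionals: A → B as ¬A ∨ B.
  ¬((∃x P(x)) ∧ (∀v ∀y (P(y) ∨ ¬P(v)))) ∨ ¬(∃u P(u))
Push ¬ through the quantifiers and connectives to reach negation normal form:
  (∀x ¬P(x)) ∨ (∃v ∃y (¬P(y) ∧ P(v))) ∨ (∀u ¬P(u))
All bound variables are already distinct, so no renaming is needed.
Extract every quantifier outward, since the variables are now distinct and don't occur free across branches:
  ∀x ∃v ∃y ∀u (¬P(x) ∨ ¬P(y) ∧ P(v) ∨ ¬P(u))
The quantifier ∀v sits under an odd number of negations (counting the antecedent side of each →), so it flips to ∃v.

existential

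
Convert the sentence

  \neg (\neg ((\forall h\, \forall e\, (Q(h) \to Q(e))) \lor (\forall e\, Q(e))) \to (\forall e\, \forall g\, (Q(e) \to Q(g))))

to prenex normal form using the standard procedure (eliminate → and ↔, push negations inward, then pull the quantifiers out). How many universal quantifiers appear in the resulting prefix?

0

Rewrite implications/biconditionals: A → B as ¬A ∨ B.
  \neg (\neg \neg ((\forall h\, \forall e\, (\neg Q(h) \lor Q(e))) \lor (\forall e\, Q(e))) \lor (\forall e\, \forall g\, (\neg Q(e) \lor Q(g))))
Push ¬ through the quantifiers and connectives to reach negation normal form:
  (\exists h\, \exists e\, (Q(h) \land \neg Q(e))) \land (\exists e\, \neg Q(e)) \land (\exists e\, \exists g\, (Q(e) \land \neg Q(g)))
Give each quantifier a distinct variable: e↦w1, e↦z1.
  (\exists h\, \exists e\, (Q(h) \land \neg Q(e))) \land (\exists w1\, \neg Q(w1)) \land (\exists z1\, \exists g\, (Q(z1) \land \neg Q(g)))
Extract every quantifier outward, since the variables are now distinct and don't occur free across branches:
  \exists h\, \exists e\, \exists w1\, \exists z1\, \exists g\, (Q(h) \land \neg Q(e) \land \neg Q(w1) \land Q(z1) \land \neg Q(g))
The prefix is \exists h \exists e \exists w1 \exists z1 \exists g: 0 universal, 5 existential.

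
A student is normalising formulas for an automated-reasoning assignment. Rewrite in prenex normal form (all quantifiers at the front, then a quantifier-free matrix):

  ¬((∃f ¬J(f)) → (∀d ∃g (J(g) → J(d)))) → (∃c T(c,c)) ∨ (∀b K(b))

Rewrite implications/biconditionals: A → B as ¬A ∨ B.
  ¬¬(¬(∃f ¬J(f)) ∨ (∀d ∃g (¬J(g) ∨ J(d)))) ∨ (∃c T(c,c)) ∨ (∀b K(b))
Push ¬ through the quantifiers and connectives to reach negation normal form:
  (∀f J(f)) ∨ (∀d ∃g (¬J(g) ∨ J(d))) ∨ (∃c T(c,c)) ∨ (∀b K(b))
Finally move all quantifiers to the prefix:
  ∀f ∀d ∃g ∃c ∀b (J(f) ∨ ¬J(g) ∨ J(d) ∨ T(c,c) ∨ K(b))

∀f ∀d ∃g ∃c ∀b (J(f) ∨ ¬J(g) ∨ J(d) ∨ T(c,c) ∨ K(b))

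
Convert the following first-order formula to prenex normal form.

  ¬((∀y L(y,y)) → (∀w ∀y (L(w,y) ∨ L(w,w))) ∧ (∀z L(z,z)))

∀y ∃w ∃z1 ∃z (L(y,y) ∧ (¬L(w,z1) ∧ ¬L(w,w) ∨ ¬L(z,z)))

Rewrite implications/biconditionals: A → B as ¬A ∨ B.
  ¬(¬(∀y L(y,y)) ∨ (∀w ∀y (L(w,y) ∨ L(w,w))) ∧ (∀z L(z,z)))
Drive negations inward (¬∀x A ≡ ∃x ¬A, ¬∃x A ≡ ∀x ¬A, De Morgan for ∧/∨):
  (∀y L(y,y)) ∧ ((∃w ∃y (¬L(w,y) ∧ ¬L(w,w))) ∨ (∃z ¬L(z,z)))
Give each quantifier a distinct variable: y↦z1.
  (∀y L(y,y)) ∧ ((∃w ∃z1 (¬L(w,z1) ∧ ¬L(w,w))) ∨ (∃z ¬L(z,z)))
Pull the quantifiers to the front (each side's bound variable is not free in the other side):
  ∀y ∃w ∃z1 ∃z (L(y,y) ∧ (¬L(w,z1) ∧ ¬L(w,w) ∨ ¬L(z,z)))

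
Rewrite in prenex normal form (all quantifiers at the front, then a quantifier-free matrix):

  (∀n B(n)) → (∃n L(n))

∃n ∃s (¬B(n) ∨ L(s))

First replace A → B with ¬A ∨ B.
  ¬(∀n B(n)) ∨ (∃n L(n))
Drive negations inward (¬∀x A ≡ ∃x ¬A, ¬∃x A ≡ ∀x ¬A, De Morgan for ∧/∨):
  (∃n ¬B(n)) ∨ (∃n L(n))
Give each quantifier a distinct variable: n↦s.
  (∃n ¬B(n)) ∨ (∃s L(s))
Extract every quantifier outward, since the variables are now distinct and don't occur free across branches:
  ∃n ∃s (¬B(n) ∨ L(s))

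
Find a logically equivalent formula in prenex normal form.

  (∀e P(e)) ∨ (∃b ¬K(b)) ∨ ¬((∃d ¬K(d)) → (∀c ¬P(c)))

First replace A → B with ¬A ∨ B.
  (∀e P(e)) ∨ (∃b ¬K(b)) ∨ ¬(¬(∃d ¬K(d)) ∨ (∀c ¬P(c)))
Drive negations inward (¬∀x A ≡ ∃x ¬A, ¬∃x A ≡ ∀x ¬A, De Morgan for ∧/∨):
  (∀e P(e)) ∨ (∃b ¬K(b)) ∨ (∃d ¬K(d)) ∧ (∃c P(c))
All bound variables are already distinct, so no renaming is needed.
Pull the quantifiers to the front (each side's bound variable is not free in the other side):
  ∀e ∃b ∃d ∃c (P(e) ∨ ¬K(b) ∨ ¬K(d) ∧ P(c))

∀e ∃b ∃d ∃c (P(e) ∨ ¬K(b) ∨ ¬K(d) ∧ P(c))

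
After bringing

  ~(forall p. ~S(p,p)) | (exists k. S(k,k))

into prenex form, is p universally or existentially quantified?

existential

Push ¬ through the quantifiers and connectives to reach negation normal form:
  (exists p. S(p,p)) | (exists k. S(k,k))
All bound variables are already distinct, so no renaming is needed.
Pull the quantifiers to the front (each side's bound variable is not free in the other side):
  exists p. exists k. (S(p,p) | S(k,k))
The quantifier forall p sits under an odd number of negations, so it flips to exists p.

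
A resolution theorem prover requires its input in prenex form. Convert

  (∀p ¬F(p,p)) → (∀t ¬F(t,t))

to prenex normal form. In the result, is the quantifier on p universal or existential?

Rewrite implications/biconditionals: A → B as ¬A ∨ B.
  ¬(∀p ¬F(p,p)) ∨ (∀t ¬F(t,t))
Push ¬ through the quantifiers and connectives to reach negation normal form:
  (∃p F(p,p)) ∨ (∀t ¬F(t,t))
All bound variables are already distinct, so no renaming is needed.
Extract every quantifier outward, since the variables are now distinct and don't occur free across branches:
  ∃p ∀t (F(p,p) ∨ ¬F(t,t))
The quantifier ∀p sits under an odd number of negations (counting the antecedent side of each →), so it flips to ∃p.

existential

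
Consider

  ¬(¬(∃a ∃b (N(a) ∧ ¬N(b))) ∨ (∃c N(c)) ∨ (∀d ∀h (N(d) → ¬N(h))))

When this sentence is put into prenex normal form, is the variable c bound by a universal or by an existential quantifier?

Rewrite implications/biconditionals: A → B as ¬A ∨ B.
  ¬(¬(∃a ∃b (N(a) ∧ ¬N(b))) ∨ (∃c N(c)) ∨ (∀d ∀h (¬N(d) ∨ ¬N(h))))
Drive negations inward (¬∀x A ≡ ∃x ¬A, ¬∃x A ≡ ∀x ¬A, De Morgan for ∧/∨):
  (∃a ∃b (N(a) ∧ ¬N(b))) ∧ (∀c ¬N(c)) ∧ (∃d ∃h (N(d) ∧ N(h)))
All bound variables are already distinct, so no renaming is needed.
Finally move all quantifiers to the prefix:
  ∃a ∃b ∀c ∃d ∃h (N(a) ∧ ¬N(b) ∧ ¬N(c) ∧ N(d) ∧ N(h))
The quantifier ∃c sits under an odd number of negations (counting the antecedent side of each →), so it flips to ∀c.

universal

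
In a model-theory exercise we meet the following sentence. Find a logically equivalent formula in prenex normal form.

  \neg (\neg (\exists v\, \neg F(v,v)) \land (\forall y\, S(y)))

Push ¬ through the quantifiers and connectives to reach negation normal form:
  (\exists v\, \neg F(v,v)) \lor (\exists y\, \neg S(y))
All bound variables are already distinct, so no renaming is needed.
Finally move all quantifiers to the prefix:
  \exists v\, \exists y\, (\neg F(v,v) \lor \neg S(y))

\exists v\, \exists y\, (\neg F(v,v) \lor \neg S(y))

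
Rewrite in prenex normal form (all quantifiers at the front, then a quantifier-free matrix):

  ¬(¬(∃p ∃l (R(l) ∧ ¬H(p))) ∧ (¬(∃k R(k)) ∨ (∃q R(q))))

Move each ¬ inward, flipping quantifiers it crosses:
  (∃p ∃l (R(l) ∧ ¬H(p))) ∨ (∃k R(k)) ∧ (∀q ¬R(q))
All bound variables are already distinct, so no renaming is needed.
Pull the quantifiers to the front (each side's bound variable is not free in the other side):
  ∃p ∃l ∃k ∀q (R(l) ∧ ¬H(p) ∨ R(k) ∧ ¬R(q))

∃p ∃l ∃k ∀q (R(l) ∧ ¬H(p) ∨ R(k) ∧ ¬R(q))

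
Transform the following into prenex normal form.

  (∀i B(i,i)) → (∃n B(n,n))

∃i ∃n (¬B(i,i) ∨ B(n,n))

Rewrite implications/biconditionals: A → B as ¬A ∨ B.
  ¬(∀i B(i,i)) ∨ (∃n B(n,n))
Drive negations inward (¬∀x A ≡ ∃x ¬A, ¬∃x A ≡ ∀x ¬A, De Morgan for ∧/∨):
  (∃i ¬B(i,i)) ∨ (∃n B(n,n))
All bound variables are already distinct, so no renaming is needed.
Pull the quantifiers to the front (each side's bound variable is not free in the other side):
  ∃i ∃n (¬B(i,i) ∨ B(n,n))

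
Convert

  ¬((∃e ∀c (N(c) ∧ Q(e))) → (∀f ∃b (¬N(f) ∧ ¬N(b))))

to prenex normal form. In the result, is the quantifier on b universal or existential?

First replace A → B with ¬A ∨ B.
  ¬(¬(∃e ∀c (N(c) ∧ Q(e))) ∨ (∀f ∃b (¬N(f) ∧ ¬N(b))))
Push ¬ through the quantifiers and connectives to reach negation normal form:
  (∃e ∀c (N(c) ∧ Q(e))) ∧ (∃f ∀b (N(f) ∨ N(b)))
Finally move all quantifiers to the prefix:
  ∃e ∀c ∃f ∀b (N(c) ∧ Q(e) ∧ (N(f) ∨ N(b)))
The quantifier ∃b sits under an odd number of negations (counting the antecedent side of each →), so it flips to ∀b.

universal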